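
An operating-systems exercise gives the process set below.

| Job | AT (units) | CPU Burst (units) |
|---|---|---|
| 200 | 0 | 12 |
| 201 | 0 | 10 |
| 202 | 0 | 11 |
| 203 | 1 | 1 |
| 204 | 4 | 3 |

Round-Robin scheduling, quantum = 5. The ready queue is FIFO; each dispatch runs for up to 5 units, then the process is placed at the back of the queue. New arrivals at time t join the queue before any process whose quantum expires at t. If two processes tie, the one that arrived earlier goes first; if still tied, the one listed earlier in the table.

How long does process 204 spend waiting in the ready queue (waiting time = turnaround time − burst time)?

12

Schedule: | 200 0-5 | 201 5-10 | 202 10-15 | 203 15-16 | 204 16-19 | 200 19-24 | 201 24-29 | 202 29-34 | 200 34-36 | 202 36-37 |
Completion: 200=36  201=29  202=37  203=16  204=19
Turnaround (C−A): 200=36  201=29  202=37  203=15  204=15
Waiting(204) = turnaround − burst = 15 − 3 = 12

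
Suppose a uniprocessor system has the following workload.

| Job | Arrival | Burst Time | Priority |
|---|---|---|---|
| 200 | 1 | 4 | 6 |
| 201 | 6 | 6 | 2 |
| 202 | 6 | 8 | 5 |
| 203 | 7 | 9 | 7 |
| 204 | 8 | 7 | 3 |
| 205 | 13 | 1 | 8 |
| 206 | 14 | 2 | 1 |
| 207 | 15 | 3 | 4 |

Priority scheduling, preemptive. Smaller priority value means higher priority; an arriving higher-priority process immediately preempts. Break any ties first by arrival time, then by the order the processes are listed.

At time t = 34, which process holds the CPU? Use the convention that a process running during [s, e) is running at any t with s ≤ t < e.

203

Gantt: | idle 0-1 | 200 1-5 | idle 5-6 | 201 6-12 | 204 12-14 | 206 14-16 | 204 16-21 | 207 21-24 | 202 24-32 | 203 32-41 | 205 41-42 |
Completion: 200=5  201=12  202=32  203=41  204=21  205=42  206=16  207=24
Turnaround (C−A): 200=4  201=6  202=26  203=34  204=13  205=29  206=2  207=9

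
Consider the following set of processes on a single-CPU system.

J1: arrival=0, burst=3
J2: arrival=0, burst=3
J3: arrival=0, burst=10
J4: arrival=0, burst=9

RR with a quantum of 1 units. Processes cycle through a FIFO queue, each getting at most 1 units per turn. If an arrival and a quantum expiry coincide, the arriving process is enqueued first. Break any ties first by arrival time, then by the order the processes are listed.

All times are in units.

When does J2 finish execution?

10

Schedule: | J1 0-1 | J2 1-2 | J3 2-3 | J4 3-4 | J1 4-5 | J2 5-6 | J3 6-7 | J4 7-8 | J1 8-9 | J2 9-10 | J3 10-11 | J4 11-12 | J3 12-13 | J4 13-14 | J3 14-15 | J4 15-16 | J3 16-17 | J4 17-18 | J3 18-19 | J4 19-20 | J3 20-21 | J4 21-22 | J3 22-23 | J4 23-24 | J3 24-25 |
Completion: J1=9  J2=10  J3=25  J4=24
Turnaround (C−A): J1=9  J2=10  J3=25  J4=24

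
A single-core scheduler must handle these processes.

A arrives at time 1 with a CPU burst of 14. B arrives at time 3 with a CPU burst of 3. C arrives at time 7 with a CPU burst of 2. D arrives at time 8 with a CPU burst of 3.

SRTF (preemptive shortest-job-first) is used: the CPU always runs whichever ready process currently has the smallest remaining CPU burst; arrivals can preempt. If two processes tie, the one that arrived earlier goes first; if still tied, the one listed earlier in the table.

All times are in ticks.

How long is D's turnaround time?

4

Timeline: | idle 0-1 | A 1-3 | B 3-6 | A 6-7 | C 7-9 | D 9-12 | A 12-23 |
Completion: A=23  B=6  C=9  D=12
Turnaround (C−A): A=22  B=3  C=2  D=4
Turnaround(D) = completion − arrival = 12 − 8 = 4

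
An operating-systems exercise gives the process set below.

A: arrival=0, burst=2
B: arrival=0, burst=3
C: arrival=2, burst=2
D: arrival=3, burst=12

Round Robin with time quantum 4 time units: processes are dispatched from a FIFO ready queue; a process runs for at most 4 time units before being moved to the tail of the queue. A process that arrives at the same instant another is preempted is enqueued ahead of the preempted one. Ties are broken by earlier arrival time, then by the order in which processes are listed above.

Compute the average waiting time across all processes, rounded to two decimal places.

Timeline: | A 0-2 | B 2-5 | C 5-7 | D 7-19 |
Completion: A=2  B=5  C=7  D=19
Turnaround (C−A): A=2  B=5  C=5  D=16
Waiting times: A=0, B=2, C=3, D=4
Average waiting = (0+2+3+4) / 4 = 9/4 = 2.25

2.25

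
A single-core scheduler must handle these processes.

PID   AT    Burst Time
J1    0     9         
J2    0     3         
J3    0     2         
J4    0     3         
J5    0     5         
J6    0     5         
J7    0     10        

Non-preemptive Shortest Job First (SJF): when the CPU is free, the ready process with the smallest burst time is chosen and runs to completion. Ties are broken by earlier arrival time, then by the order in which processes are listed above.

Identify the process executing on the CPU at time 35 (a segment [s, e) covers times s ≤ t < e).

J7

Schedule: | J3 0-2 | J2 2-5 | J4 5-8 | J5 8-13 | J6 13-18 | J1 18-27 | J7 27-37 |
Completion: J1=27  J2=5  J3=2  J4=8  J5=13  J6=18  J7=37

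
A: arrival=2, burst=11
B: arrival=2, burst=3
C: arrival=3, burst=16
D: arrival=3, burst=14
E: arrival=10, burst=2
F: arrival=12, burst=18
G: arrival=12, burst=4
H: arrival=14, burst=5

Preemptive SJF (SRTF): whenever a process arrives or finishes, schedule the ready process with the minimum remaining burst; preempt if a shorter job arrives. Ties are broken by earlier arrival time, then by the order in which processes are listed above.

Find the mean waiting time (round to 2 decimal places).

Schedule: | idle 0-2 | B 2-5 | A 5-10 | E 10-12 | G 12-16 | H 16-21 | A 21-27 | D 27-41 | C 41-57 | F 57-75 |
Completion: A=27  B=5  C=57  D=41  E=12  F=75  G=16  H=21
Turnaround (C−A): A=25  B=3  C=54  D=38  E=2  F=63  G=4  H=7
Waiting times: A=14, B=0, C=38, D=24, E=0, F=45, G=0, H=2
Average waiting = (14+0+38+24+0+45+0+2) / 8 = 123/8 = 15.38

15.38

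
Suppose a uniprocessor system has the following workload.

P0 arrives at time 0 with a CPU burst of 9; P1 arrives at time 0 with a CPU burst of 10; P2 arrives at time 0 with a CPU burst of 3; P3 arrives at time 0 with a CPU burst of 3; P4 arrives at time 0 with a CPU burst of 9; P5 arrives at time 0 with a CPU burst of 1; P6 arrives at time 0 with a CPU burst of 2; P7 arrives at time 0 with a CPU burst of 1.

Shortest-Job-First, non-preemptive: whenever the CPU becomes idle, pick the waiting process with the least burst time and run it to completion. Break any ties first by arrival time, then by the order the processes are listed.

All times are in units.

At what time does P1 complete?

Gantt: | P5 0-1 | P7 1-2 | P6 2-4 | P2 4-7 | P3 7-10 | P0 10-19 | P4 19-28 | P1 28-38 |
Completion: P0=19  P1=38  P2=7  P3=10  P4=28  P5=1  P6=4  P7=2

38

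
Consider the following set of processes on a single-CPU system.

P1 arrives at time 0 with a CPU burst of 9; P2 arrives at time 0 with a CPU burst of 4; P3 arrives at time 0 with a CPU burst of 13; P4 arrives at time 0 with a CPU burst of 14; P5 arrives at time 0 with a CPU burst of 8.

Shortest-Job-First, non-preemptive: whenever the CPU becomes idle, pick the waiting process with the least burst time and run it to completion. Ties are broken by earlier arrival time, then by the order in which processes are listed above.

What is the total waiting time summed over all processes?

71

Gantt: | P2 0-4 | P5 4-12 | P1 12-21 | P3 21-34 | P4 34-48 |
Completion: P1=21  P2=4  P3=34  P4=48  P5=12
Turnaround (C−A): P1=21  P2=4  P3=34  P4=48  P5=12
Waiting = turnaround − burst: P1=12, P2=0, P3=21, P4=34, P5=4
Total waiting = 12 + 0 + 21 + 34 + 4 = 71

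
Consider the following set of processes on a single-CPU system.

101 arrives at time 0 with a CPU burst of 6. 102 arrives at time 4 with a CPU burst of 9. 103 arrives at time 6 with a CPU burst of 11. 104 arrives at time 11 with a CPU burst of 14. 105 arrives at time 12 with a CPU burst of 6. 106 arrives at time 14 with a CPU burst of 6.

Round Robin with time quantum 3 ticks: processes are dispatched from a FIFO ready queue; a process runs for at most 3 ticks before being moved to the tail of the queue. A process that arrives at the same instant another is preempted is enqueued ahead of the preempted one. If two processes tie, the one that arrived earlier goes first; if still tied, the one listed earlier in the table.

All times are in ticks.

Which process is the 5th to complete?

103

Schedule: | 101 0-6 | 102 6-9 | 103 9-12 | 102 12-15 | 104 15-18 | 105 18-21 | 103 21-24 | 106 24-27 | 102 27-30 | 104 30-33 | 105 33-36 | 103 36-39 | 106 39-42 | 104 42-45 | 103 45-47 | 104 47-52 |
Completion: 101=6  102=30  103=47  104=52  105=36  106=42
Finish order: 101 → 102 → 105 → 106 → 103 → 104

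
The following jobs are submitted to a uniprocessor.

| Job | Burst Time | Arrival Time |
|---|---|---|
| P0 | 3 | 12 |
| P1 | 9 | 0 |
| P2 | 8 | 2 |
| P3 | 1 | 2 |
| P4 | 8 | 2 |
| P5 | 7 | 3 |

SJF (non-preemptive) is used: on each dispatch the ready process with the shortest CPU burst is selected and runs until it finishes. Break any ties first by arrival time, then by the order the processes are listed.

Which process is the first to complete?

Timeline: | P1 0-9 | P3 9-10 | P5 10-17 | P0 17-20 | P2 20-28 | P4 28-36 |
Completion: P0=20  P1=9  P2=28  P3=10  P4=36  P5=17
Finish order: P1 → P3 → P5 → P0 → P2 → P4

P1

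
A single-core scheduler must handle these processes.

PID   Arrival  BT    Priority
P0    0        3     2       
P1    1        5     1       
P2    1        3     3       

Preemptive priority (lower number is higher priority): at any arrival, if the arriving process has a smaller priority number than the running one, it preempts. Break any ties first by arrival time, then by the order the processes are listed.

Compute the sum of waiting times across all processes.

Timeline: | P0 0-1 | P1 1-6 | P0 6-8 | P2 8-11 |
Completion: P0=8  P1=6  P2=11
Turnaround (C−A): P0=8  P1=5  P2=10
Waiting = turnaround − burst: P0=5, P1=0, P2=7
Total waiting = 5 + 0 + 7 = 12

12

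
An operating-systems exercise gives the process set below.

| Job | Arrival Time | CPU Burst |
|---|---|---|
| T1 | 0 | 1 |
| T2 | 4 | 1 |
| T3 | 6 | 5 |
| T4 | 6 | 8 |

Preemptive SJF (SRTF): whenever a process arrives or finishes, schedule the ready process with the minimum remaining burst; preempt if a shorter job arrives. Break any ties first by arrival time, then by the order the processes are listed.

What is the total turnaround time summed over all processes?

20

Gantt: | T1 0-1 | idle 1-4 | T2 4-5 | idle 5-6 | T3 6-11 | T4 11-19 |
Completion: T1=1  T2=5  T3=11  T4=19
Turnaround (C−A): T1=1  T2=1  T3=5  T4=13
Turnaround = completion − arrival: T1=1, T2=1, T3=5, T4=13
Total turnaround = 1 + 1 + 5 + 13 = 20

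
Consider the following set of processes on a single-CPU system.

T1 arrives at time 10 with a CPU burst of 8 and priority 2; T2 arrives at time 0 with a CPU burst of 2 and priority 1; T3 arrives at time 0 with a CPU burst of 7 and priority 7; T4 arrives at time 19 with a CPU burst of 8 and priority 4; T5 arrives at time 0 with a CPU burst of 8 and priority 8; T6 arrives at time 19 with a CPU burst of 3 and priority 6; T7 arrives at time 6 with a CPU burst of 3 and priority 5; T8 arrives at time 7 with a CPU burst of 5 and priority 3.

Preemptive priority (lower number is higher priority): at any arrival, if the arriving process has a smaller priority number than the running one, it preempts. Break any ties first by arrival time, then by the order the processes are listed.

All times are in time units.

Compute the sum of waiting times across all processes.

Schedule: | T2 0-2 | T3 2-6 | T7 6-7 | T8 7-10 | T1 10-18 | T8 18-20 | T4 20-28 | T7 28-30 | T6 30-33 | T3 33-36 | T5 36-44 |
Completion: T1=18  T2=2  T3=36  T4=28  T5=44  T6=33  T7=30  T8=20
Waiting = turnaround − burst: T1=0, T2=0, T3=29, T4=1, T5=36, T6=11, T7=21, T8=8
Total waiting = 0 + 0 + 29 + 1 + 36 + 11 + 21 + 8 = 106

106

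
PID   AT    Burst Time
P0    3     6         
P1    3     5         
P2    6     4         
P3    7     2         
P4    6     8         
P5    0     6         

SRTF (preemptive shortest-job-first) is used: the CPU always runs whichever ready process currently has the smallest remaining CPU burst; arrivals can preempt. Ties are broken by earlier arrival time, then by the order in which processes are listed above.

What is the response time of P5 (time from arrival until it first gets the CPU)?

Gantt: | P5 0-6 | P2 6-7 | P3 7-9 | P2 9-12 | P1 12-17 | P0 17-23 | P4 23-31 |
Completion: P0=23  P1=17  P2=12  P3=9  P4=31  P5=6
Turnaround (C−A): P0=20  P1=14  P2=6  P3=2  P4=25  P5=6
Response(P5) = first start − arrival = 0 − 0 = 0

0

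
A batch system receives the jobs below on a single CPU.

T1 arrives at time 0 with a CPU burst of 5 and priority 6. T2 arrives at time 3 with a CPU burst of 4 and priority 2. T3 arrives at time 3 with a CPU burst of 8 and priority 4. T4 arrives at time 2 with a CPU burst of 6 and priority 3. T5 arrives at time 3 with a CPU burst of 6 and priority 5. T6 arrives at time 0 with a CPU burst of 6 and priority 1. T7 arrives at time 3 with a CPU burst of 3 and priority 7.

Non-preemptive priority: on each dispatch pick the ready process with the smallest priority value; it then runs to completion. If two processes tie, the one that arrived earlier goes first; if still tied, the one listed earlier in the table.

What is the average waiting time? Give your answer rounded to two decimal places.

15.29

Schedule: | T6 0-6 | T2 6-10 | T4 10-16 | T3 16-24 | T5 24-30 | T1 30-35 | T7 35-38 |
Completion: T1=35  T2=10  T3=24  T4=16  T5=30  T6=6  T7=38
Waiting times: T1=30, T2=3, T3=13, T4=8, T5=21, T6=0, T7=32
Average waiting = (30+3+13+8+21+0+32) / 7 = 107/7 = 15.29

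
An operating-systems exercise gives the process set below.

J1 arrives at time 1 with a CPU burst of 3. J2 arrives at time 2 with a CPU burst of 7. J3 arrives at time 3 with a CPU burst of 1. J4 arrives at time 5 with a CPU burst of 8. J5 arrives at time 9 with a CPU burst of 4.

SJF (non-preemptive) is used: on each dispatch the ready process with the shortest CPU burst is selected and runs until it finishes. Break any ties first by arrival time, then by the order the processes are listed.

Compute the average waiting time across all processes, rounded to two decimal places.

3.60

Timeline: | idle 0-1 | J1 1-4 | J3 4-5 | J2 5-12 | J5 12-16 | J4 16-24 |
Completion: J1=4  J2=12  J3=5  J4=24  J5=16
Turnaround (C−A): J1=3  J2=10  J3=2  J4=19  J5=7
Waiting times: J1=0, J2=3, J3=1, J4=11, J5=3
Average waiting = (0+3+1+11+3) / 5 = 18/5 = 3.60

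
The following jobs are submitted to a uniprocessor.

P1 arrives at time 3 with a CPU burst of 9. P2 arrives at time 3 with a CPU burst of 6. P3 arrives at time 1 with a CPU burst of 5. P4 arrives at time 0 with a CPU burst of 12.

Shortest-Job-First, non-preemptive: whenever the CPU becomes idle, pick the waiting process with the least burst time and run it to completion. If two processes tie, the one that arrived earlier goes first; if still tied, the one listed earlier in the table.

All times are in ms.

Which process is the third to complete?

Timeline: | P4 0-12 | P3 12-17 | P2 17-23 | P1 23-32 |
Completion: P1=32  P2=23  P3=17  P4=12
Turnaround (C−A): P1=29  P2=20  P3=16  P4=12
Finish order: P4 → P3 → P2 → P1

P2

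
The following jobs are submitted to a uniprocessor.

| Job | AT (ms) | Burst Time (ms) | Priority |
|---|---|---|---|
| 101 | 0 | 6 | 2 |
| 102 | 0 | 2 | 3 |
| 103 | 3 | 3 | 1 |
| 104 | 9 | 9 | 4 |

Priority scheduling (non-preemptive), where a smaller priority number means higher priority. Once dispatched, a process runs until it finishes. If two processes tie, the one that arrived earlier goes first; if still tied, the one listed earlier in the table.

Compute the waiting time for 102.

9

Timeline: | 101 0-6 | 103 6-9 | 102 9-11 | 104 11-20 |
Completion: 101=6  102=11  103=9  104=20
Turnaround (C−A): 101=6  102=11  103=6  104=11
Waiting(102) = turnaround − burst = 11 − 2 = 9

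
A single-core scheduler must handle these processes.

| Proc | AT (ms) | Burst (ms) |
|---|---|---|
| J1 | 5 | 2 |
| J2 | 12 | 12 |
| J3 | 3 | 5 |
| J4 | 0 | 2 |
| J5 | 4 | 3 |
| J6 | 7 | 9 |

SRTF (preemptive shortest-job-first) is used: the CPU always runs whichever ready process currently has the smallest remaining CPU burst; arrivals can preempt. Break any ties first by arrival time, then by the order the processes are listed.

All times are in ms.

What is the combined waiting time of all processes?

Timeline: | J4 0-2 | idle 2-3 | J3 3-4 | J5 4-7 | J1 7-9 | J3 9-13 | J6 13-22 | J2 22-34 |
Completion: J1=9  J2=34  J3=13  J4=2  J5=7  J6=22
Turnaround (C−A): J1=4  J2=22  J3=10  J4=2  J5=3  J6=15
Waiting = turnaround − burst: J1=2, J2=10, J3=5, J4=0, J5=0, J6=6
Total waiting = 2 + 10 + 5 + 0 + 0 + 6 = 23

23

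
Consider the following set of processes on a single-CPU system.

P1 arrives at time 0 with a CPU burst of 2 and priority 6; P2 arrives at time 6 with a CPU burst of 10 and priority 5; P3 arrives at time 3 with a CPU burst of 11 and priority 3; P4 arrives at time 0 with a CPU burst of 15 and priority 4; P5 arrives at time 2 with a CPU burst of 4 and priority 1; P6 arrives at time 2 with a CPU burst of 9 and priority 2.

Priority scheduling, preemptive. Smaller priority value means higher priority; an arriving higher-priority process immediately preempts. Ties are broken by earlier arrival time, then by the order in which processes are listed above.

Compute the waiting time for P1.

49

Gantt: | P4 0-2 | P5 2-6 | P6 6-15 | P3 15-26 | P4 26-39 | P2 39-49 | P1 49-51 |
Completion: P1=51  P2=49  P3=26  P4=39  P5=6  P6=15
Waiting(P1) = turnaround − burst = 51 − 2 = 49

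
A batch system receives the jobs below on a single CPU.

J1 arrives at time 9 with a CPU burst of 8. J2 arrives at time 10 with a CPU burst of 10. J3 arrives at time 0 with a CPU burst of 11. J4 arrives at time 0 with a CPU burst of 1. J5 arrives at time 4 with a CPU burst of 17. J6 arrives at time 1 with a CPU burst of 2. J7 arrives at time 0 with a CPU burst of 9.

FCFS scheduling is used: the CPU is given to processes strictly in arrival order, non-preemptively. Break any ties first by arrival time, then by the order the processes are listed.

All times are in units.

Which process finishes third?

Gantt: | J3 0-11 | J4 11-12 | J7 12-21 | J6 21-23 | J5 23-40 | J1 40-48 | J2 48-58 |
Completion: J1=48  J2=58  J3=11  J4=12  J5=40  J6=23  J7=21
Finish order: J3 → J4 → J7 → J6 → J5 → J1 → J2

J7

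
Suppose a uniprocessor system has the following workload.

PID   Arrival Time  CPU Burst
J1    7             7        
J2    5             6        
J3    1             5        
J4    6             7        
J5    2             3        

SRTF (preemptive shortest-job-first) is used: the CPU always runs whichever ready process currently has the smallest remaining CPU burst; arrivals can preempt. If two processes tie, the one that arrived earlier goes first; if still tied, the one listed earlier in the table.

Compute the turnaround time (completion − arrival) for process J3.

8

Schedule: | idle 0-1 | J3 1-2 | J5 2-5 | J3 5-9 | J2 9-15 | J4 15-22 | J1 22-29 |
Completion: J1=29  J2=15  J3=9  J4=22  J5=5
Turnaround (C−A): J1=22  J2=10  J3=8  J4=16  J5=3
Turnaround(J3) = completion − arrival = 9 − 1 = 8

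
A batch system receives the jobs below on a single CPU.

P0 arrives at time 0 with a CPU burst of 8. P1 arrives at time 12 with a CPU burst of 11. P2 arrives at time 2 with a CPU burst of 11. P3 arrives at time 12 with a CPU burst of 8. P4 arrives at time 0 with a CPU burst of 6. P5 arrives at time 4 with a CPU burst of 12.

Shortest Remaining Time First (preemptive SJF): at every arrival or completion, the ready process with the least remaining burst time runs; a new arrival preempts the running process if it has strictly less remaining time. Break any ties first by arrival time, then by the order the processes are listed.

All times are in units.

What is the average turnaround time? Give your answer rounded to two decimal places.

Timeline: | P4 0-6 | P0 6-14 | P3 14-22 | P2 22-33 | P1 33-44 | P5 44-56 |
Completion: P0=14  P1=44  P2=33  P3=22  P4=6  P5=56
Turnaround (C−A): P0=14  P1=32  P2=31  P3=10  P4=6  P5=52
Turnaround times: P0=14, P1=32, P2=31, P3=10, P4=6, P5=52
Average turnaround = (14+32+31+10+6+52) / 6 = 145/6 = 24.17

24.17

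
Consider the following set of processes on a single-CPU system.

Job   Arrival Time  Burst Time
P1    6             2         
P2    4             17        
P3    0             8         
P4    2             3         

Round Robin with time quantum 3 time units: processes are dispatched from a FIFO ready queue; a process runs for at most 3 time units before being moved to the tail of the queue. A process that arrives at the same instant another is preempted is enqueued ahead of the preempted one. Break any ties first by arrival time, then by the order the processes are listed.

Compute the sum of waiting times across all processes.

Timeline: | P3 0-3 | P4 3-6 | P3 6-9 | P2 9-12 | P1 12-14 | P3 14-16 | P2 16-30 |
Completion: P1=14  P2=30  P3=16  P4=6
Waiting = turnaround − burst: P1=6, P2=9, P3=8, P4=1
Total waiting = 6 + 9 + 8 + 1 = 24

24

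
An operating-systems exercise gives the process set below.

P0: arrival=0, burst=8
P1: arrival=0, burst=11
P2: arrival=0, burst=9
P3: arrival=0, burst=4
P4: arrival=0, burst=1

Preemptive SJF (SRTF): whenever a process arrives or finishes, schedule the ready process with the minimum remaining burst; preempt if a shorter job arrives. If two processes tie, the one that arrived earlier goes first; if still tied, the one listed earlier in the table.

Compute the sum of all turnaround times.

Timeline: | P4 0-1 | P3 1-5 | P0 5-13 | P2 13-22 | P1 22-33 |
Completion: P0=13  P1=33  P2=22  P3=5  P4=1
Turnaround (C−A): P0=13  P1=33  P2=22  P3=5  P4=1
Turnaround = completion − arrival: P0=13, P1=33, P2=22, P3=5, P4=1
Total turnaround = 13 + 33 + 22 + 5 + 1 = 74

74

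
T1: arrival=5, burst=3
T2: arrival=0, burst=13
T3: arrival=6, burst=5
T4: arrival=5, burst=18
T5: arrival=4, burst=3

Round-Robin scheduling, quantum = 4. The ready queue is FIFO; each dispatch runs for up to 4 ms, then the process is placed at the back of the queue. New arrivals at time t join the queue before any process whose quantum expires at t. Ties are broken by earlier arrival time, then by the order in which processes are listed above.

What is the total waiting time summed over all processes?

Gantt: | T2 0-4 | T5 4-7 | T2 7-11 | T1 11-14 | T4 14-18 | T3 18-22 | T2 22-26 | T4 26-30 | T3 30-31 | T2 31-32 | T4 32-42 |
Completion: T1=14  T2=32  T3=31  T4=42  T5=7
Turnaround (C−A): T1=9  T2=32  T3=25  T4=37  T5=3
Waiting = turnaround − burst: T1=6, T2=19, T3=20, T4=19, T5=0
Total waiting = 6 + 19 + 20 + 19 + 0 = 64

64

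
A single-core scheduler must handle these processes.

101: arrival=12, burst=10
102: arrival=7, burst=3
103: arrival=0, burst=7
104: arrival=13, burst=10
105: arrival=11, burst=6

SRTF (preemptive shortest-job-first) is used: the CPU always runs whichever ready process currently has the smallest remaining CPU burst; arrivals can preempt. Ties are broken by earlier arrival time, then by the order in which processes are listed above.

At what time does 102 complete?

10

Timeline: | 103 0-7 | 102 7-10 | idle 10-11 | 105 11-17 | 101 17-27 | 104 27-37 |
Completion: 101=27  102=10  103=7  104=37  105=17
Turnaround (C−A): 101=15  102=3  103=7  104=24  105=6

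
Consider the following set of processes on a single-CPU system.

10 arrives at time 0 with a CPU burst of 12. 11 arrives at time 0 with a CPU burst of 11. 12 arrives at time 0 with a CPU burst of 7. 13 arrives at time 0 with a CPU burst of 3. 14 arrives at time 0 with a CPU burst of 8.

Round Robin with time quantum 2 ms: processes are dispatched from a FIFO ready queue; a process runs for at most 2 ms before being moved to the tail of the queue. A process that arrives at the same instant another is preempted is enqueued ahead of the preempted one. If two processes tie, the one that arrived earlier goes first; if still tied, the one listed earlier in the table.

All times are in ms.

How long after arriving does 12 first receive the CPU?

4

Timeline: | 10 0-2 | 11 2-4 | 12 4-6 | 13 6-8 | 14 8-10 | 10 10-12 | 11 12-14 | 12 14-16 | 13 16-17 | 14 17-19 | 10 19-21 | 11 21-23 | 12 23-25 | 14 25-27 | 10 27-29 | 11 29-31 | 12 31-32 | 14 32-34 | 10 34-36 | 11 36-38 | 10 38-40 | 11 40-41 |
Completion: 10=40  11=41  12=32  13=17  14=34
Response(12) = first start − arrival = 4 − 0 = 4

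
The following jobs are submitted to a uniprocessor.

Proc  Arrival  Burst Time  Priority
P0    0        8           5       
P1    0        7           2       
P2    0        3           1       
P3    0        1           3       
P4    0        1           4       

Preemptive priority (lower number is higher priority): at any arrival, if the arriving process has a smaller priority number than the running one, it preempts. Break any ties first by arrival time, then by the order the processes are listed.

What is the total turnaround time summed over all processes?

56

Schedule: | P2 0-3 | P1 3-10 | P3 10-11 | P4 11-12 | P0 12-20 |
Completion: P0=20  P1=10  P2=3  P3=11  P4=12
Turnaround = completion − arrival: P0=20, P1=10, P2=3, P3=11, P4=12
Total turnaround = 20 + 10 + 3 + 11 + 12 = 56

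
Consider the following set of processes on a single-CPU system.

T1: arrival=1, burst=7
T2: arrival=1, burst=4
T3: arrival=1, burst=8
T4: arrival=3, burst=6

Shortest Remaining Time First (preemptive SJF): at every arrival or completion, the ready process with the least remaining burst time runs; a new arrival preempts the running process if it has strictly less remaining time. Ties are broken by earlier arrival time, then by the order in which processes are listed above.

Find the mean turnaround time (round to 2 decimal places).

13.50

Schedule: | idle 0-1 | T2 1-5 | T4 5-11 | T1 11-18 | T3 18-26 |
Completion: T1=18  T2=5  T3=26  T4=11
Turnaround (C−A): T1=17  T2=4  T3=25  T4=8
Turnaround times: T1=17, T2=4, T3=25, T4=8
Average turnaround = (17+4+25+8) / 4 = 54/4 = 13.50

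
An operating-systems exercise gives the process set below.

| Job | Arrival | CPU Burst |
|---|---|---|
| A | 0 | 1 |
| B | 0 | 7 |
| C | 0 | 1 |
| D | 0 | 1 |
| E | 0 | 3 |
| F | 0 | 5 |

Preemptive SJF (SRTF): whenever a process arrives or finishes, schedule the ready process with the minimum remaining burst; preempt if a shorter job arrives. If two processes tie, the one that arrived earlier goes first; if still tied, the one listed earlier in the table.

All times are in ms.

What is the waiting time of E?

Timeline: | A 0-1 | C 1-2 | D 2-3 | E 3-6 | F 6-11 | B 11-18 |
Completion: A=1  B=18  C=2  D=3  E=6  F=11
Turnaround (C−A): A=1  B=18  C=2  D=3  E=6  F=11
Waiting(E) = turnaround − burst = 6 − 3 = 3

3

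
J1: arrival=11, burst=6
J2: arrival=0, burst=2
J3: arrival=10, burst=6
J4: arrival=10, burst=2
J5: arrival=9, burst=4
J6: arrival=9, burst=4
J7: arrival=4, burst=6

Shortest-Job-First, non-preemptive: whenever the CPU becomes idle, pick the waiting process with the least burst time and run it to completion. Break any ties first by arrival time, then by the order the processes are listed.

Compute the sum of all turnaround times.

Timeline: | J2 0-2 | idle 2-4 | J7 4-10 | J4 10-12 | J5 12-16 | J6 16-20 | J3 20-26 | J1 26-32 |
Completion: J1=32  J2=2  J3=26  J4=12  J5=16  J6=20  J7=10
Turnaround (C−A): J1=21  J2=2  J3=16  J4=2  J5=7  J6=11  J7=6
Turnaround = completion − arrival: J1=21, J2=2, J3=16, J4=2, J5=7, J6=11, J7=6
Total turnaround = 21 + 2 + 16 + 2 + 7 + 11 + 6 = 65

65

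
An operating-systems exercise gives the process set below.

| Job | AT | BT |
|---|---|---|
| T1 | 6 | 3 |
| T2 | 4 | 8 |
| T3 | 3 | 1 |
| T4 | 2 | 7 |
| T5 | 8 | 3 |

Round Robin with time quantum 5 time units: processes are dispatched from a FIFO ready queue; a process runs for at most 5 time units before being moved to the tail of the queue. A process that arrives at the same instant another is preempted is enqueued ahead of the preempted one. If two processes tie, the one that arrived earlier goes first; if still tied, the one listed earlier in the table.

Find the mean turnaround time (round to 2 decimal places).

12.80

Gantt: | idle 0-2 | T4 2-7 | T3 7-8 | T2 8-13 | T1 13-16 | T4 16-18 | T5 18-21 | T2 21-24 |
Completion: T1=16  T2=24  T3=8  T4=18  T5=21
Turnaround times: T1=10, T2=20, T3=5, T4=16, T5=13
Average turnaround = (10+20+5+16+13) / 5 = 64/5 = 12.80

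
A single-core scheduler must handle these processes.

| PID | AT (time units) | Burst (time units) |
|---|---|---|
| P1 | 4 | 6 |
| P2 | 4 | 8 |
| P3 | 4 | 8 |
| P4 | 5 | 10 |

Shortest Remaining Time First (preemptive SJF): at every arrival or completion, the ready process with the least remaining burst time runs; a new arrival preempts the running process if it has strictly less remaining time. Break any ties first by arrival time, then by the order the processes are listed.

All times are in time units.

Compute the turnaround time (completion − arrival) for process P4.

31

Schedule: | idle 0-4 | P1 4-10 | P2 10-18 | P3 18-26 | P4 26-36 |
Completion: P1=10  P2=18  P3=26  P4=36
Turnaround (C−A): P1=6  P2=14  P3=22  P4=31
Turnaround(P4) = completion − arrival = 36 − 5 = 31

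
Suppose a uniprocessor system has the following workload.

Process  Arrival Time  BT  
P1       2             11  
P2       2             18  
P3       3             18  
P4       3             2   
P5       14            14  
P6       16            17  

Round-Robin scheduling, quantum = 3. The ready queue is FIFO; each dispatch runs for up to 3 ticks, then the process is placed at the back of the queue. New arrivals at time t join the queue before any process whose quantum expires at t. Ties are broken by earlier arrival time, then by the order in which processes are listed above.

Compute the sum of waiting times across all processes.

Timeline: | idle 0-2 | P1 2-5 | P2 5-8 | P3 8-11 | P4 11-13 | P1 13-16 | P2 16-19 | P3 19-22 | P5 22-25 | P6 25-28 | P1 28-31 | P2 31-34 | P3 34-37 | P5 37-40 | P6 40-43 | P1 43-45 | P2 45-48 | P3 48-51 | P5 51-54 | P6 54-57 | P2 57-60 | P3 60-63 | P5 63-66 | P6 66-69 | P2 69-72 | P3 72-75 | P5 75-77 | P6 77-82 |
Completion: P1=45  P2=72  P3=75  P4=13  P5=77  P6=82
Turnaround (C−A): P1=43  P2=70  P3=72  P4=10  P5=63  P6=66
Waiting = turnaround − burst: P1=32, P2=52, P3=54, P4=8, P5=49, P6=49
Total waiting = 32 + 52 + 54 + 8 + 49 + 49 = 244

244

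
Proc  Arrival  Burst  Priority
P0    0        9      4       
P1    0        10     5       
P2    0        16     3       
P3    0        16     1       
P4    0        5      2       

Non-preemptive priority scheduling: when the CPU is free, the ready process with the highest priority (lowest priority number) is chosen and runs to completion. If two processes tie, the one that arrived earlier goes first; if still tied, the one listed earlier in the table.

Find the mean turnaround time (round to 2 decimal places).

Timeline: | P3 0-16 | P4 16-21 | P2 21-37 | P0 37-46 | P1 46-56 |
Completion: P0=46  P1=56  P2=37  P3=16  P4=21
Turnaround (C−A): P0=46  P1=56  P2=37  P3=16  P4=21
Turnaround times: P0=46, P1=56, P2=37, P3=16, P4=21
Average turnaround = (46+56+37+16+21) / 5 = 176/5 = 35.20

35.20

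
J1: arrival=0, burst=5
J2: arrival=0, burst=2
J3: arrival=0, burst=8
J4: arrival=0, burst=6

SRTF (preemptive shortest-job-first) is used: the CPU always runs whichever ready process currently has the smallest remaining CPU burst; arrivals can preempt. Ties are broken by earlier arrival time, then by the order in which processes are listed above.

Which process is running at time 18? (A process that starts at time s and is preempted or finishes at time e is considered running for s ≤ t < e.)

J3

Gantt: | J2 0-2 | J1 2-7 | J4 7-13 | J3 13-21 |
Completion: J1=7  J2=2  J3=21  J4=13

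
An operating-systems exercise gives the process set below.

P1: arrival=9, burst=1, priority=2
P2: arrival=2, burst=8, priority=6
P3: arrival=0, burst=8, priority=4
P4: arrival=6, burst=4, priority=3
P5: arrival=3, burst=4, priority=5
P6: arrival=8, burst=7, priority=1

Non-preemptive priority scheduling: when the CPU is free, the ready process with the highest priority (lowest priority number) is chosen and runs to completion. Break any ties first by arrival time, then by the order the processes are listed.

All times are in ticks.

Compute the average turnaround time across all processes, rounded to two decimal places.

14.50

Timeline: | P3 0-8 | P6 8-15 | P1 15-16 | P4 16-20 | P5 20-24 | P2 24-32 |
Completion: P1=16  P2=32  P3=8  P4=20  P5=24  P6=15
Turnaround times: P1=7, P2=30, P3=8, P4=14, P5=21, P6=7
Average turnaround = (7+30+8+14+21+7) / 6 = 87/6 = 14.50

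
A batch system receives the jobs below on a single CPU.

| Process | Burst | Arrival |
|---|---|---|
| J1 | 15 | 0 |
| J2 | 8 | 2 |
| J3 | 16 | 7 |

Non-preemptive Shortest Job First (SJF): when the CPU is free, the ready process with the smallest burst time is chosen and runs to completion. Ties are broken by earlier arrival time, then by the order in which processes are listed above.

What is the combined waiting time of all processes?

Schedule: | J1 0-15 | J2 15-23 | J3 23-39 |
Completion: J1=15  J2=23  J3=39
Turnaround (C−A): J1=15  J2=21  J3=32
Waiting = turnaround − burst: J1=0, J2=13, J3=16
Total waiting = 0 + 13 + 16 = 29

29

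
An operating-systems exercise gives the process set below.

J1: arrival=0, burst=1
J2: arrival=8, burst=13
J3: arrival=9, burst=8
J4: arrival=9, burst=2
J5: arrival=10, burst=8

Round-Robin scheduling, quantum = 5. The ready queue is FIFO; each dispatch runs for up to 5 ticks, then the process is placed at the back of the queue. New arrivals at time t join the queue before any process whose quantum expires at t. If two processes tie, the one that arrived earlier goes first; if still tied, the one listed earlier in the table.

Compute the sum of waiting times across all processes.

61

Gantt: | J1 0-1 | idle 1-8 | J2 8-13 | J3 13-18 | J4 18-20 | J5 20-25 | J2 25-30 | J3 30-33 | J5 33-36 | J2 36-39 |
Completion: J1=1  J2=39  J3=33  J4=20  J5=36
Waiting = turnaround − burst: J1=0, J2=18, J3=16, J4=9, J5=18
Total waiting = 0 + 18 + 16 + 9 + 18 = 61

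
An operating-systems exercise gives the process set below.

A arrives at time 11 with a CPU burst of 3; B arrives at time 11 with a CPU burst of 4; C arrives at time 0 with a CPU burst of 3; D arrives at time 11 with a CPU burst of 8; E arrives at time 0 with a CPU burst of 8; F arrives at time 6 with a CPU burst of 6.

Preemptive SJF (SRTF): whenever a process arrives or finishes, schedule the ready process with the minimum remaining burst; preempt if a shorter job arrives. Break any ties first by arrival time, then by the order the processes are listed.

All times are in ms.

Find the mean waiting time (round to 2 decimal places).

5.17

Schedule: | C 0-3 | E 3-11 | A 11-14 | B 14-18 | F 18-24 | D 24-32 |
Completion: A=14  B=18  C=3  D=32  E=11  F=24
Turnaround (C−A): A=3  B=7  C=3  D=21  E=11  F=18
Waiting times: A=0, B=3, C=0, D=13, E=3, F=12
Average waiting = (0+3+0+13+3+12) / 6 = 31/6 = 5.17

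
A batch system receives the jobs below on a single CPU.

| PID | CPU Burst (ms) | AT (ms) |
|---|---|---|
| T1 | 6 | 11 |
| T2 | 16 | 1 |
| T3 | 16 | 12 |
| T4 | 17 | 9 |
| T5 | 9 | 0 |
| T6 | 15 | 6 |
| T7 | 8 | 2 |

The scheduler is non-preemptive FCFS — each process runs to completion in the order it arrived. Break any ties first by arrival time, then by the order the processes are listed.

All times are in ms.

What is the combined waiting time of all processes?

Schedule: | T5 0-9 | T2 9-25 | T7 25-33 | T6 33-48 | T4 48-65 | T1 65-71 | T3 71-87 |
Completion: T1=71  T2=25  T3=87  T4=65  T5=9  T6=48  T7=33
Turnaround (C−A): T1=60  T2=24  T3=75  T4=56  T5=9  T6=42  T7=31
Waiting = turnaround − burst: T1=54, T2=8, T3=59, T4=39, T5=0, T6=27, T7=23
Total waiting = 54 + 8 + 59 + 39 + 0 + 27 + 23 = 210

210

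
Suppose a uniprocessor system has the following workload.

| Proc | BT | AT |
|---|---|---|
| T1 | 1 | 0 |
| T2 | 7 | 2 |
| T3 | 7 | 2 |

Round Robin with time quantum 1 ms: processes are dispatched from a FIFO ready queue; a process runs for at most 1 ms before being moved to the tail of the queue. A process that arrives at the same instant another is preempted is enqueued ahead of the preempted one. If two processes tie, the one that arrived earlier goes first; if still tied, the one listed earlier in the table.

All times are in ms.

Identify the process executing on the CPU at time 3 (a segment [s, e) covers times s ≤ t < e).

Gantt: | T1 0-1 | idle 1-2 | T2 2-3 | T3 3-4 | T2 4-5 | T3 5-6 | T2 6-7 | T3 7-8 | T2 8-9 | T3 9-10 | T2 10-11 | T3 11-12 | T2 12-13 | T3 13-14 | T2 14-15 | T3 15-16 |
Completion: T1=1  T2=15  T3=16

T3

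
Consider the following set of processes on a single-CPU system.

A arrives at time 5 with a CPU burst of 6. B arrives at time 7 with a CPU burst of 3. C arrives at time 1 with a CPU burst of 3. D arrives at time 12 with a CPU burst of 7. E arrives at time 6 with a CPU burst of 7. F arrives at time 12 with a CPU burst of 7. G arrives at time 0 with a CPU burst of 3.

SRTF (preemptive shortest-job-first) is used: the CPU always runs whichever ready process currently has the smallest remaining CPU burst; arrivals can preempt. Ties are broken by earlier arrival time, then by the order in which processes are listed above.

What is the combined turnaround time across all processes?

Schedule: | G 0-3 | C 3-6 | A 6-7 | B 7-10 | A 10-15 | E 15-22 | D 22-29 | F 29-36 |
Completion: A=15  B=10  C=6  D=29  E=22  F=36  G=3
Turnaround (C−A): A=10  B=3  C=5  D=17  E=16  F=24  G=3
Turnaround = completion − arrival: A=10, B=3, C=5, D=17, E=16, F=24, G=3
Total turnaround = 10 + 3 + 5 + 17 + 16 + 24 + 3 = 78

78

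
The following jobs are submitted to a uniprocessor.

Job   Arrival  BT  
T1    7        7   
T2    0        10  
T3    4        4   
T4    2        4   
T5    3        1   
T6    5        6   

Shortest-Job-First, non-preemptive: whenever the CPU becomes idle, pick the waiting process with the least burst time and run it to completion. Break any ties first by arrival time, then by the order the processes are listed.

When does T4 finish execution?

15

Timeline: | T2 0-10 | T5 10-11 | T4 11-15 | T3 15-19 | T6 19-25 | T1 25-32 |
Completion: T1=32  T2=10  T3=19  T4=15  T5=11  T6=25
Turnaround (C−A): T1=25  T2=10  T3=15  T4=13  T5=8  T6=20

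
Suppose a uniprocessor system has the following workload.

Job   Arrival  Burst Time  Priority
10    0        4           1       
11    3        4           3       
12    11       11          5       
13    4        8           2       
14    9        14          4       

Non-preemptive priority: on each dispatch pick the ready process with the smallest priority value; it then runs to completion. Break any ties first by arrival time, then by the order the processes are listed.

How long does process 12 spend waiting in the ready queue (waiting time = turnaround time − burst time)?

19

Schedule: | 10 0-4 | 13 4-12 | 11 12-16 | 14 16-30 | 12 30-41 |
Completion: 10=4  11=16  12=41  13=12  14=30
Turnaround (C−A): 10=4  11=13  12=30  13=8  14=21
Waiting(12) = turnaround − burst = 30 − 11 = 19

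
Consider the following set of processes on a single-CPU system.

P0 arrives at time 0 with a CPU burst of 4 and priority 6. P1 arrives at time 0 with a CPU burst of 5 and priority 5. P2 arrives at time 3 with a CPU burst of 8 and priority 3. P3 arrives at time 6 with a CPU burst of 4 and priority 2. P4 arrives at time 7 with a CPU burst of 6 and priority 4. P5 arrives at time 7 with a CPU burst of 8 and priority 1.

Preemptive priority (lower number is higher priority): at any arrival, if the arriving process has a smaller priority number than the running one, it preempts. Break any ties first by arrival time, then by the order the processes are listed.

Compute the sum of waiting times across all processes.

Schedule: | P1 0-3 | P2 3-6 | P3 6-7 | P5 7-15 | P3 15-18 | P2 18-23 | P4 23-29 | P1 29-31 | P0 31-35 |
Completion: P0=35  P1=31  P2=23  P3=18  P4=29  P5=15
Turnaround (C−A): P0=35  P1=31  P2=20  P3=12  P4=22  P5=8
Waiting = turnaround − burst: P0=31, P1=26, P2=12, P3=8, P4=16, P5=0
Total waiting = 31 + 26 + 12 + 8 + 16 + 0 = 93

93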